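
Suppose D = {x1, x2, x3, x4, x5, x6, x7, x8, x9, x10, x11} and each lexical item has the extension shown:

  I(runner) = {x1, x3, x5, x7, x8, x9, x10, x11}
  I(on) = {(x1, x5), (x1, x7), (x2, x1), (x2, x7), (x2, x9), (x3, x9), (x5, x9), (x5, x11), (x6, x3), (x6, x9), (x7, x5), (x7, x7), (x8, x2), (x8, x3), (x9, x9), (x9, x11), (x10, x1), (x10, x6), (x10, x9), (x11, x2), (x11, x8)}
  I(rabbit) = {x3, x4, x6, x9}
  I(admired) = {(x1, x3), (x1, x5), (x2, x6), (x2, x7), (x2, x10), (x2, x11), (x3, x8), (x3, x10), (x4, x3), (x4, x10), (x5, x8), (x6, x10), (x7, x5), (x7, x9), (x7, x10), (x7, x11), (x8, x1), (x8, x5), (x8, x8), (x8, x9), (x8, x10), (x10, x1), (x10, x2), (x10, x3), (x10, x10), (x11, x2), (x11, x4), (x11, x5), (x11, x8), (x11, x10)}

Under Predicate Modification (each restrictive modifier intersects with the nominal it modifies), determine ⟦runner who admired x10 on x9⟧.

{x3, x10}

⟦who admired x10⟧ = {x : ⟨x, x10⟩ ∈ ⟦admired⟧} = {x2, x3, x4, x6, x7, x8, x10, x11}
⟦on x9⟧ = {x : ⟨x, x9⟩ ∈ ⟦on⟧} = {x2, x3, x5, x6, x9, x10}
⟦runner⟧ = {x1, x3, x5, x7, x8, x9, x10, x11}
… ∩ ⟦who admired x10⟧ = {x1, x3, x5, x7, x8, x9, x10, x11} ∩ {x2, x3, x4, x6, x7, x8, x10, x11} = {x3, x7, x8, x10, x11}
… ∩ ⟦on x9⟧ = {x3, x7, x8, x10, x11} ∩ {x2, x3, x5, x6, x9, x10} = {x3, x10}
So ⟦runner who admired x10 on x9⟧ = {x3, x10}.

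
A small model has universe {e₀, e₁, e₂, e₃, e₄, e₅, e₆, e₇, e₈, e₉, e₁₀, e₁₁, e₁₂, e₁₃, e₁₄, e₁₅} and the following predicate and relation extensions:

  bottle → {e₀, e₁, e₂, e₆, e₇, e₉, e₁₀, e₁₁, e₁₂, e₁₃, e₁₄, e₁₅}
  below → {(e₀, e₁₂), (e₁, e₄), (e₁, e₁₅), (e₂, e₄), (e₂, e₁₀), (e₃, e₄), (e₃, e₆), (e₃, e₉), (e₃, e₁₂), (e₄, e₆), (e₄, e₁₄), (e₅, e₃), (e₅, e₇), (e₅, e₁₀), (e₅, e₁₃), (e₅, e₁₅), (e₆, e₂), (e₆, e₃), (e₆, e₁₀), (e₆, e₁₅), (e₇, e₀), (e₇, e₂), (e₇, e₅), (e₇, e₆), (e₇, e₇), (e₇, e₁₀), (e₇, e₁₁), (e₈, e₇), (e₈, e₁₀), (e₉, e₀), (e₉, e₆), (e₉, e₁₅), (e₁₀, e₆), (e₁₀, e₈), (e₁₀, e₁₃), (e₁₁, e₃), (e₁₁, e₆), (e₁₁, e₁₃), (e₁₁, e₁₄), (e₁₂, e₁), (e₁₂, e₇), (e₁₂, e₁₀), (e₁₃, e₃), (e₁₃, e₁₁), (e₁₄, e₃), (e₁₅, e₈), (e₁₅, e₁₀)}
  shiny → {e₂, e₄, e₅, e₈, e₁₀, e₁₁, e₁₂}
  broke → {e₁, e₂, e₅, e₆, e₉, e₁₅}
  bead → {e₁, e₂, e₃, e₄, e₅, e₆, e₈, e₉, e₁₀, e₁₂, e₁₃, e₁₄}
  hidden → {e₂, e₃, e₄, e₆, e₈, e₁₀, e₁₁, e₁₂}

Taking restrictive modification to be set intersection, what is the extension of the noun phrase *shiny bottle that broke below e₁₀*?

{e₂}

⟦that broke⟧ = ⟦broke⟧ = {e₁, e₂, e₅, e₆, e₉, e₁₅}
⟦below e₁₀⟧ = {x : ⟨x, e₁₀⟩ ∈ ⟦below⟧} = {e₂, e₅, e₆, e₇, e₈, e₁₂, e₁₅}
⟦bottle⟧ = {e₀, e₁, e₂, e₆, e₇, e₉, e₁₀, e₁₁, e₁₂, e₁₃, e₁₄, e₁₅}
… ∩ ⟦that broke⟧ = {e₀, e₁, e₂, e₆, e₇, e₉, e₁₀, e₁₁, e₁₂, e₁₃, e₁₄, e₁₅} ∩ {e₁, e₂, e₅, e₆, e₉, e₁₅} = {e₁, e₂, e₆, e₉, e₁₅}
… ∩ ⟦below e₁₀⟧ = {e₁, e₂, e₆, e₉, e₁₅} ∩ {e₂, e₅, e₆, e₇, e₈, e₁₂, e₁₅} = {e₂, e₆, e₁₅}
… ∩ ⟦shiny⟧ = {e₂, e₆, e₁₅} ∩ {e₂, e₄, e₅, e₈, e₁₀, e₁₁, e₁₂} = {e₂}
So ⟦shiny bottle that broke below e₁₀⟧ = {e₂}.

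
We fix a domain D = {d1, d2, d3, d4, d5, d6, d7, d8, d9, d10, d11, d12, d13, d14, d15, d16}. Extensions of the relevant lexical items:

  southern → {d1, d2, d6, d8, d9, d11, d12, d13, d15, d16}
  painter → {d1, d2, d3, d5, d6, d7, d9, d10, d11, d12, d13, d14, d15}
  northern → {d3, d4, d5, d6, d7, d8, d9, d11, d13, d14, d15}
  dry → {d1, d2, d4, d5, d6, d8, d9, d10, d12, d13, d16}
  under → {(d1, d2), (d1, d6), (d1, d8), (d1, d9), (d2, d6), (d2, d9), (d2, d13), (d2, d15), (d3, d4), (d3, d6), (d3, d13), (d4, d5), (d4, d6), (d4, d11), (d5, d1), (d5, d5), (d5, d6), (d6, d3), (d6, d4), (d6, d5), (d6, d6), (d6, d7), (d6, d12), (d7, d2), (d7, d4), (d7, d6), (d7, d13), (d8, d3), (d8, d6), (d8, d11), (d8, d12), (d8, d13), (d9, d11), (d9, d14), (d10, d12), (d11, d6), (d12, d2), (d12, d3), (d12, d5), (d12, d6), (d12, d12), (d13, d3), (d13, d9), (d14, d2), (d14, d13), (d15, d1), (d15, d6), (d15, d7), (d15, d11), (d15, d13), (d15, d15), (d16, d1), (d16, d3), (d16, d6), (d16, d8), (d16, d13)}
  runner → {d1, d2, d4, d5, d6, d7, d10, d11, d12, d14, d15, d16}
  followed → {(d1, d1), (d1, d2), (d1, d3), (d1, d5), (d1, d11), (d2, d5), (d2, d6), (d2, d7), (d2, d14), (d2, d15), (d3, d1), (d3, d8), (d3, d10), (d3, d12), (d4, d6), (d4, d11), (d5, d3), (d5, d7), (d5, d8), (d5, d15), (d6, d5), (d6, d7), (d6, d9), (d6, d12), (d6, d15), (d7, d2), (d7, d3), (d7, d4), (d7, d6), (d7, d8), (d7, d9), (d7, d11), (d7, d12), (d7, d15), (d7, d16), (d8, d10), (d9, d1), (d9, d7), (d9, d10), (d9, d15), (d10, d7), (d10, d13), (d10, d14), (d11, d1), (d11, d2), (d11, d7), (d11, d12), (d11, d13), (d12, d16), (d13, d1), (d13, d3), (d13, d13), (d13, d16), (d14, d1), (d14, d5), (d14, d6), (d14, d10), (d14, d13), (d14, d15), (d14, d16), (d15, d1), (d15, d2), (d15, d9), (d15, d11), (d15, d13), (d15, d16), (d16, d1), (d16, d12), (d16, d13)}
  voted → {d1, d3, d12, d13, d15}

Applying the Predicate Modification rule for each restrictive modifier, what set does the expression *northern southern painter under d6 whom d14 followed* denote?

{d6, d15}

⟦under d6⟧ = {x : ⟨x, d6⟩ ∈ ⟦under⟧} = {d1, d2, d3, d4, d5, d6, d7, d8, d11, d12, d15, d16}
⟦whom d14 followed⟧ = {x : ⟨d14, x⟩ ∈ ⟦followed⟧} = {d1, d5, d6, d10, d13, d15, d16}
⟦painter⟧ = {d1, d2, d3, d5, d6, d7, d9, d10, d11, d12, d13, d14, d15}
… ∩ ⟦under d6⟧ = {d1, d2, d3, d5, d6, d7, d9, d10, d11, d12, d13, d14, d15} ∩ {d1, d2, d3, d4, d5, d6, d7, d8, d11, d12, d15, d16} = {d1, d2, d3, d5, d6, d7, d11, d12, d15}
… ∩ ⟦whom d14 followed⟧ = {d1, d2, d3, d5, d6, d7, d11, d12, d15} ∩ {d1, d5, d6, d10, d13, d15, d16} = {d1, d5, d6, d15}
… ∩ ⟦northern⟧ = {d1, d5, d6, d15} ∩ {d3, d4, d5, d6, d7, d8, d9, d11, d13, d14, d15} = {d5, d6, d15}
… ∩ ⟦southern⟧ = {d5, d6, d15} ∩ {d1, d2, d6, d8, d9, d11, d12, d13, d15, d16} = {d6, d15}
So ⟦northern southern painter under d6 whom d14 followed⟧ = {d6, d15}.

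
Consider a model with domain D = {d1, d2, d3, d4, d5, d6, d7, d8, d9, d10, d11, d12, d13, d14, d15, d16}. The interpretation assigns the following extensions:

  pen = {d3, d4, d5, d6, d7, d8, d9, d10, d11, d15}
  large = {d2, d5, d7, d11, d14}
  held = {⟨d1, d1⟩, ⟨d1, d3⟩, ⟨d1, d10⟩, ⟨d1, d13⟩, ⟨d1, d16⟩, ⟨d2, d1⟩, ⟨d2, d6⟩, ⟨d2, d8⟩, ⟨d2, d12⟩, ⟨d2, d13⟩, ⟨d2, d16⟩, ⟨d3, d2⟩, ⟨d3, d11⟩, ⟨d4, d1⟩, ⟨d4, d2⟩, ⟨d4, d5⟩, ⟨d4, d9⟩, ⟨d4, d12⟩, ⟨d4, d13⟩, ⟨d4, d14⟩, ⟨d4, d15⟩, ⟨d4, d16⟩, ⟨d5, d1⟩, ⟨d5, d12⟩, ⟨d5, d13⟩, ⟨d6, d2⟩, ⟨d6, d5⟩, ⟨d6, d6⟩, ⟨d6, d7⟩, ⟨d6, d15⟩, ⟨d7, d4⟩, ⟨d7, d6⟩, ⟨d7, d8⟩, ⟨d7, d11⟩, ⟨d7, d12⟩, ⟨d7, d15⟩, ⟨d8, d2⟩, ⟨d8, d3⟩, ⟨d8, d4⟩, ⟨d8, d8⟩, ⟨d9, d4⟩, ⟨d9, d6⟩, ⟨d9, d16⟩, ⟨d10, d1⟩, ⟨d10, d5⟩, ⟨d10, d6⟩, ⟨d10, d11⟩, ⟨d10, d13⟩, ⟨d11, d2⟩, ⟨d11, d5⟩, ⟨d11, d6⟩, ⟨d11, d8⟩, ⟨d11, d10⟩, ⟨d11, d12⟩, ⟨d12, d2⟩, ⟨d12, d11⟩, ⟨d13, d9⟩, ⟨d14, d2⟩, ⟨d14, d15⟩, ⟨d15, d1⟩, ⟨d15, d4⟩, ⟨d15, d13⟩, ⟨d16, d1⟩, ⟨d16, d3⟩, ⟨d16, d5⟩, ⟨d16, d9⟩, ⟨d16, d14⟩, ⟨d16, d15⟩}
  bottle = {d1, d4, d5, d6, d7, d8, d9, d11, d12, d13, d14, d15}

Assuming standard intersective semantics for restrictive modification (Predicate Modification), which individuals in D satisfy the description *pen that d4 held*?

{d5, d9, d15}

⟦that d4 held⟧ = {x : ⟨d4, x⟩ ∈ ⟦held⟧} = {d1, d2, d5, d9, d12, d13, d14, d15, d16}
⟦pen⟧ = {d3, d4, d5, d6, d7, d8, d9, d10, d11, d15}
… ∩ ⟦that d4 held⟧ = {d3, d4, d5, d6, d7, d8, d9, d10, d11, d15} ∩ {d1, d2, d5, d9, d12, d13, d14, d15, d16} = {d5, d9, d15}
So ⟦pen that d4 held⟧ = {d5, d9, d15}.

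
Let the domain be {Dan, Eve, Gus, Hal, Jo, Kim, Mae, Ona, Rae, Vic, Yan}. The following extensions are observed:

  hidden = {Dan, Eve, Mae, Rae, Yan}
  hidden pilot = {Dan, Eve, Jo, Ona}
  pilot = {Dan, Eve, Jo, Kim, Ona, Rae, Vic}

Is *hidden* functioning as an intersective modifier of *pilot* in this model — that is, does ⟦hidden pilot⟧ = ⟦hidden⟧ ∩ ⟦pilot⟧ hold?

no

⟦hidden⟧ ∩ ⟦pilot⟧ = {Dan, Eve, Mae, Rae, Yan} ∩ {Dan, Eve, Jo, Kim, Ona, Rae, Vic} = {Dan, Eve, Rae}
Observed ⟦hidden pilot⟧ = {Dan, Eve, Jo, Ona}.
These differ, so the modifier is not intersective in this model.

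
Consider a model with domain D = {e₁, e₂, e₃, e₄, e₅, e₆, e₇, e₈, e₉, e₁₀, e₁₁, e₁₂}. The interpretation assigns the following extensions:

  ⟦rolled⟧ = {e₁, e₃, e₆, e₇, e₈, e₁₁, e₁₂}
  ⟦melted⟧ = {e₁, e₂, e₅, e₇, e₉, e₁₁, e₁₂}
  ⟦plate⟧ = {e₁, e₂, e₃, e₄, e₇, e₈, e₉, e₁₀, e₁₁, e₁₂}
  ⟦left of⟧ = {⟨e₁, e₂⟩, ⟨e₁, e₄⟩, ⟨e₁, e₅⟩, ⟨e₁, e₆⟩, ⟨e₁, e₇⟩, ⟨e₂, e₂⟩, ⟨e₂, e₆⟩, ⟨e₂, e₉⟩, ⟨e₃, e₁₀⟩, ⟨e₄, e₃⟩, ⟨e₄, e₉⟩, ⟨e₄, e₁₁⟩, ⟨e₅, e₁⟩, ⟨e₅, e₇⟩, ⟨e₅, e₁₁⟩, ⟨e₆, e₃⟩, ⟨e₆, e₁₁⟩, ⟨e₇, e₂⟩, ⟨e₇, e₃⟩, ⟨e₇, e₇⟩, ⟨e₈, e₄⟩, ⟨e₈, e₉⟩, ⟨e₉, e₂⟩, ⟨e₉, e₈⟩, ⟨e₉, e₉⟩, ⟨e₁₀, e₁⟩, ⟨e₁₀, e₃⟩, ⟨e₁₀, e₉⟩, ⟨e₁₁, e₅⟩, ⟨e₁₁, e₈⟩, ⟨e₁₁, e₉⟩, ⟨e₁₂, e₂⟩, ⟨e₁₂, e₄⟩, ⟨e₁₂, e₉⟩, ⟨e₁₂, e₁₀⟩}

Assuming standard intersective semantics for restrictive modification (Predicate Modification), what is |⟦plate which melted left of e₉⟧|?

⟦which melted⟧ = ⟦melted⟧ = {e₁, e₂, e₅, e₇, e₉, e₁₁, e₁₂}
⟦left of e₉⟧ = {x : ⟨x, e₉⟩ ∈ ⟦left of⟧} = {e₂, e₄, e₈, e₉, e₁₀, e₁₁, e₁₂}
⟦plate⟧ = {e₁, e₂, e₃, e₄, e₇, e₈, e₉, e₁₀, e₁₁, e₁₂}
… ∩ ⟦which melted⟧ = {e₁, e₂, e₃, e₄, e₇, e₈, e₉, e₁₀, e₁₁, e₁₂} ∩ {e₁, e₂, e₅, e₇, e₉, e₁₁, e₁₂} = {e₁, e₂, e₇, e₉, e₁₁, e₁₂}
… ∩ ⟦left of e₉⟧ = {e₁, e₂, e₇, e₉, e₁₁, e₁₂} ∩ {e₂, e₄, e₈, e₉, e₁₀, e₁₁, e₁₂} = {e₂, e₉, e₁₁, e₁₂}
⟦plate which melted left of e₉⟧ = {e₂, e₉, e₁₁, e₁₂}, so the cardinality is 4.

4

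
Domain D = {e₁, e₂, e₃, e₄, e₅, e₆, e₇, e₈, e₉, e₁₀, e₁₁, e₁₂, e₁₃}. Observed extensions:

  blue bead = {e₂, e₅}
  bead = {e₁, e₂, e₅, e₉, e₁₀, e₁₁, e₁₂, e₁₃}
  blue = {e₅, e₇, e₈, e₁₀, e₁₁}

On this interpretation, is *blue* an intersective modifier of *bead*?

no

⟦blue⟧ ∩ ⟦bead⟧ = {e₅, e₇, e₈, e₁₀, e₁₁} ∩ {e₁, e₂, e₅, e₉, e₁₀, e₁₁, e₁₂, e₁₃} = {e₅, e₁₀, e₁₁}
Observed ⟦blue bead⟧ = {e₂, e₅}.
These differ, so the modifier is not intersective in this model.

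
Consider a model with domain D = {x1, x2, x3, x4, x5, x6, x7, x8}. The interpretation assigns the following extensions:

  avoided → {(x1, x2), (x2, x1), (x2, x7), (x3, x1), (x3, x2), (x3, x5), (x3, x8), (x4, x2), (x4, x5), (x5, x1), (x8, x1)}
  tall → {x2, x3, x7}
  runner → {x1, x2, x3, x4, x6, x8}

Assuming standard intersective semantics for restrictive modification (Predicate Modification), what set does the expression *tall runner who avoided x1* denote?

{x2, x3}

⟦who avoided x1⟧ = {x : ⟨x, x1⟩ ∈ ⟦avoided⟧} = {x2, x3, x5, x8}
⟦runner⟧ = {x1, x2, x3, x4, x6, x8}
… ∩ ⟦who avoided x1⟧ = {x1, x2, x3, x4, x6, x8} ∩ {x2, x3, x5, x8} = {x2, x3, x8}
… ∩ ⟦tall⟧ = {x2, x3, x8} ∩ {x2, x3, x7} = {x2, x3}
So ⟦tall runner who avoided x1⟧ = {x2, x3}.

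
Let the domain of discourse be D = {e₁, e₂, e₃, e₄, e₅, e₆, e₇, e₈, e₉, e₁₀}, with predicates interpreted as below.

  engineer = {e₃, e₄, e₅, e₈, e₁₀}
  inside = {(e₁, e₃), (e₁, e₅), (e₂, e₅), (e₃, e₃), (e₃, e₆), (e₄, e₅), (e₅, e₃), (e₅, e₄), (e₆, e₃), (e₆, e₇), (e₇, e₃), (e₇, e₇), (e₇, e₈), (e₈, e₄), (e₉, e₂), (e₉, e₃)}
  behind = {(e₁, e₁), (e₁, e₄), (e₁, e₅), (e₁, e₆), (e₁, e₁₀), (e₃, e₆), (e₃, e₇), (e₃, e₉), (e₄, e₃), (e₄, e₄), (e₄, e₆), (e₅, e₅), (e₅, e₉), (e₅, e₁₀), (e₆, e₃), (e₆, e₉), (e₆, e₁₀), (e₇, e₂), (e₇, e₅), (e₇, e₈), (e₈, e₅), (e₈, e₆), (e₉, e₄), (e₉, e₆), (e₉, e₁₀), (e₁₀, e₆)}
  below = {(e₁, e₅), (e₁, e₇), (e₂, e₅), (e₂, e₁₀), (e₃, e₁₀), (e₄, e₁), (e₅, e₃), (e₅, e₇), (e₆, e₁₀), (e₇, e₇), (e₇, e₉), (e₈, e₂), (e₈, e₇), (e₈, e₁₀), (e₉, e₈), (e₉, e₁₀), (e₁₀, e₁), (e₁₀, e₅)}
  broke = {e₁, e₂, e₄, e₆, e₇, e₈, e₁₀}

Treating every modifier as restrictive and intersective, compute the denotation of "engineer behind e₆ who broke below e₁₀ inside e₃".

∅

⟦behind e₆⟧ = {x : ⟨x, e₆⟩ ∈ ⟦behind⟧} = {e₁, e₃, e₄, e₈, e₉, e₁₀}
⟦who broke⟧ = ⟦broke⟧ = {e₁, e₂, e₄, e₆, e₇, e₈, e₁₀}
⟦below e₁₀⟧ = {x : ⟨x, e₁₀⟩ ∈ ⟦below⟧} = {e₂, e₃, e₆, e₈, e₉}
⟦inside e₃⟧ = {x : ⟨x, e₃⟩ ∈ ⟦inside⟧} = {e₁, e₃, e₅, e₆, e₇, e₉}
⟦engineer⟧ = {e₃, e₄, e₅, e₈, e₁₀}
… ∩ ⟦behind e₆⟧ = {e₃, e₄, e₅, e₈, e₁₀} ∩ {e₁, e₃, e₄, e₈, e₉, e₁₀} = {e₃, e₄, e₈, e₁₀}
… ∩ ⟦who broke⟧ = {e₃, e₄, e₈, e₁₀} ∩ {e₁, e₂, e₄, e₆, e₇, e₈, e₁₀} = {e₄, e₈, e₁₀}
… ∩ ⟦below e₁₀⟧ = {e₄, e₈, e₁₀} ∩ {e₂, e₃, e₆, e₈, e₉} = {e₈}
… ∩ ⟦inside e₃⟧ = {e₈} ∩ {e₁, e₃, e₅, e₆, e₇, e₉} = ∅
So ⟦engineer behind e₆ who broke below e₁₀ inside e₃⟧ = ∅.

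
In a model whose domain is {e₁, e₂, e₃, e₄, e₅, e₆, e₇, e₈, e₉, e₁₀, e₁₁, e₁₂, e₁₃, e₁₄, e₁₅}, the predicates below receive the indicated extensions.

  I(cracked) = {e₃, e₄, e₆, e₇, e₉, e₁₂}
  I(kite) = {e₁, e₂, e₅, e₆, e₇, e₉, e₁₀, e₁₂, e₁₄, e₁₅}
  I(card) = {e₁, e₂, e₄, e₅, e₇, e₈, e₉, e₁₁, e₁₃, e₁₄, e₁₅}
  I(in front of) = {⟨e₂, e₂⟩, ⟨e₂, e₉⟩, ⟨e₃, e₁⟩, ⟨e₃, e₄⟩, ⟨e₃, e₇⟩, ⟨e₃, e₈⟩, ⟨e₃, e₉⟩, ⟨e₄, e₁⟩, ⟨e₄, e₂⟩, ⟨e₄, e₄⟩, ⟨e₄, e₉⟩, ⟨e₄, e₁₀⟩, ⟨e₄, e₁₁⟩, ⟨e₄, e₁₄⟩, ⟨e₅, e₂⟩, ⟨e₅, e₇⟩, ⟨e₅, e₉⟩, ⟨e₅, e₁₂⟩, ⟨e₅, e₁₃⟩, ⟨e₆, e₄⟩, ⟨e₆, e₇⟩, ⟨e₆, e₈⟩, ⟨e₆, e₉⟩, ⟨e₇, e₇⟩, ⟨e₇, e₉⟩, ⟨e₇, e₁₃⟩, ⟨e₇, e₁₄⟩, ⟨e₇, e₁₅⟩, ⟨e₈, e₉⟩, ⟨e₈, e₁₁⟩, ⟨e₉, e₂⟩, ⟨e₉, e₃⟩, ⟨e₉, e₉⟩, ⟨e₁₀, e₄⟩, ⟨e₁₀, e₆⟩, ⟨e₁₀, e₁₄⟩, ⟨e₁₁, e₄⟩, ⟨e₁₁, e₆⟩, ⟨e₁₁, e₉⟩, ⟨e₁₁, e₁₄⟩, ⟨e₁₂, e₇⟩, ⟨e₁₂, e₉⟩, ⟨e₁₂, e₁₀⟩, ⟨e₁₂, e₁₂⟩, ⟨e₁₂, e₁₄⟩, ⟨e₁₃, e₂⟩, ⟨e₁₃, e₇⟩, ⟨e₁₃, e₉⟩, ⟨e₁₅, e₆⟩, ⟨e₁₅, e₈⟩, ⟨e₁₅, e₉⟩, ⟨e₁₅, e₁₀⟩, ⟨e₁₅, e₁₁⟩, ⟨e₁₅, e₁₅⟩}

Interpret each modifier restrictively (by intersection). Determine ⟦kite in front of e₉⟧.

⟦in front of e₉⟧ = {x : ⟨x, e₉⟩ ∈ ⟦in front of⟧} = {e₂, e₃, e₄, e₅, e₆, e₇, e₈, e₉, e₁₁, e₁₂, e₁₃, e₁₅}
⟦kite⟧ = {e₁, e₂, e₅, e₆, e₇, e₉, e₁₀, e₁₂, e₁₄, e₁₅}
… ∩ ⟦in front of e₉⟧ = {e₁, e₂, e₅, e₆, e₇, e₉, e₁₀, e₁₂, e₁₄, e₁₅} ∩ {e₂, e₃, e₄, e₅, e₆, e₇, e₈, e₉, e₁₁, e₁₂, e₁₃, e₁₅} = {e₂, e₅, e₆, e₇, e₉, e₁₂, e₁₅}
So ⟦kite in front of e₉⟧ = {e₂, e₅, e₆, e₇, e₉, e₁₂, e₁₅}.

{e₂, e₅, e₆, e₇, e₉, e₁₂, e₁₅}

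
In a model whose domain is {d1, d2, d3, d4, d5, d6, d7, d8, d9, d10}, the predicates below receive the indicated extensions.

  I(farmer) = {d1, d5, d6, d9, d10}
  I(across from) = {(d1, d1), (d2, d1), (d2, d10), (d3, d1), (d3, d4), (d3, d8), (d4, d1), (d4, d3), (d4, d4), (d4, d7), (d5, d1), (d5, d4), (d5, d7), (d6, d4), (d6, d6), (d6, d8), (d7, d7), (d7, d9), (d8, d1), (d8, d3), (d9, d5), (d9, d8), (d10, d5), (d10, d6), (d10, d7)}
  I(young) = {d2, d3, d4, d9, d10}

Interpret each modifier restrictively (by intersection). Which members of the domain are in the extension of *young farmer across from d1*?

⟦across from d1⟧ = {x : ⟨x, d1⟩ ∈ ⟦across from⟧} = {d1, d2, d3, d4, d5, d8}
⟦farmer⟧ = {d1, d5, d6, d9, d10}
… ∩ ⟦across from d1⟧ = {d1, d5, d6, d9, d10} ∩ {d1, d2, d3, d4, d5, d8} = {d1, d5}
… ∩ ⟦young⟧ = {d1, d5} ∩ {d2, d3, d4, d9, d10} = ∅
So ⟦young farmer across from d1⟧ = { }.

{ }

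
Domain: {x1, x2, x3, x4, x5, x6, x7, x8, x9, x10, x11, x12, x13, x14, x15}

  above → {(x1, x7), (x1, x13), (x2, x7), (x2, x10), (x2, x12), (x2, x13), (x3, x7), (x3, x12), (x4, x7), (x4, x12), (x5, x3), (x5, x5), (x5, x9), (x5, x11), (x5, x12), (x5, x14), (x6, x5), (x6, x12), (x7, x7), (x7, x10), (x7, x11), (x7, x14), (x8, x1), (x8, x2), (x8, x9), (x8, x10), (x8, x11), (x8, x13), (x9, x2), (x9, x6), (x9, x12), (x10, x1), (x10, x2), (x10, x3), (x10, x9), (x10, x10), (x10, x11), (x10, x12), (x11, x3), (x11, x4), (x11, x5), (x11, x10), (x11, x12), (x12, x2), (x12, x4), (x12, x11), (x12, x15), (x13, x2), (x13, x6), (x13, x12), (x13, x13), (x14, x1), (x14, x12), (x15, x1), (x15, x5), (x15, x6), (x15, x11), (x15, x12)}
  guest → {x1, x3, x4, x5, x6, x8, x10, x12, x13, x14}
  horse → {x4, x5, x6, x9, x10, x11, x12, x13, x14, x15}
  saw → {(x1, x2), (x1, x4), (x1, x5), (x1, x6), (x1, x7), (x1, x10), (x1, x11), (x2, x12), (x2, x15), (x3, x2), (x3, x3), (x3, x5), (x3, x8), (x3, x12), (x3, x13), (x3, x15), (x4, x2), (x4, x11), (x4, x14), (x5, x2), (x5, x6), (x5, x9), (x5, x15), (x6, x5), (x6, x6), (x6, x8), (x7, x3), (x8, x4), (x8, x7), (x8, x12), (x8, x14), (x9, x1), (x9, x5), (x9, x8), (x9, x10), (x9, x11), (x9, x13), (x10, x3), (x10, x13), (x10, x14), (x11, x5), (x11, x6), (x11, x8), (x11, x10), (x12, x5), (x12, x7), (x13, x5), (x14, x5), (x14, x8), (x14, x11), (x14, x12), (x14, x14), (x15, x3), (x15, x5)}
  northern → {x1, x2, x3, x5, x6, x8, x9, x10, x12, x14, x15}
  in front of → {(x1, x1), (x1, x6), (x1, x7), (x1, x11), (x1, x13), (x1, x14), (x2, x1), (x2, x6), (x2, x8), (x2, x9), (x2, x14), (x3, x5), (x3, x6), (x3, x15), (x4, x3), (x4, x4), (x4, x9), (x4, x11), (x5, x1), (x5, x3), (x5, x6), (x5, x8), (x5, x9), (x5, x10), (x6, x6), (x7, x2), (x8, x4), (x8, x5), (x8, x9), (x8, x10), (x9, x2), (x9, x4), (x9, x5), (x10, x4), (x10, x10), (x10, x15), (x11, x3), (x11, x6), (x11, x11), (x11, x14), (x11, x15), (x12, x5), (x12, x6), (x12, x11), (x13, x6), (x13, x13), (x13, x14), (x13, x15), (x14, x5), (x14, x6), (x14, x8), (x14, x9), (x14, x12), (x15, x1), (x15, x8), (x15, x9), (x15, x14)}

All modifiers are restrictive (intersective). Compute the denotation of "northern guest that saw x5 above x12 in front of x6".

⟦that saw x5⟧ = {x : ⟨x, x5⟩ ∈ ⟦saw⟧} = {x1, x3, x6, x9, x11, x12, x13, x14, x15}
⟦above x12⟧ = {x : ⟨x, x12⟩ ∈ ⟦above⟧} = {x2, x3, x4, x5, x6, x9, x10, x11, x13, x14, x15}
⟦in front of x6⟧ = {x : ⟨x, x6⟩ ∈ ⟦in front of⟧} = {x1, x2, x3, x5, x6, x11, x12, x13, x14}
⟦guest⟧ = {x1, x3, x4, x5, x6, x8, x10, x12, x13, x14}
… ∩ ⟦that saw x5⟧ = {x1, x3, x4, x5, x6, x8, x10, x12, x13, x14} ∩ {x1, x3, x6, x9, x11, x12, x13, x14, x15} = {x1, x3, x6, x12, x13, x14}
… ∩ ⟦above x12⟧ = {x1, x3, x6, x12, x13, x14} ∩ {x2, x3, x4, x5, x6, x9, x10, x11, x13, x14, x15} = {x3, x6, x13, x14}
… ∩ ⟦in front of x6⟧ = {x3, x6, x13, x14} ∩ {x1, x2, x3, x5, x6, x11, x12, x13, x14} = {x3, x6, x13, x14}
… ∩ ⟦northern⟧ = {x3, x6, x13, x14} ∩ {x1, x2, x3, x5, x6, x8, x9, x10, x12, x14, x15} = {x3, x6, x14}
So ⟦northern guest that saw x5 above x12 in front of x6⟧ = {x3, x6, x14}.

{x3, x6, x14}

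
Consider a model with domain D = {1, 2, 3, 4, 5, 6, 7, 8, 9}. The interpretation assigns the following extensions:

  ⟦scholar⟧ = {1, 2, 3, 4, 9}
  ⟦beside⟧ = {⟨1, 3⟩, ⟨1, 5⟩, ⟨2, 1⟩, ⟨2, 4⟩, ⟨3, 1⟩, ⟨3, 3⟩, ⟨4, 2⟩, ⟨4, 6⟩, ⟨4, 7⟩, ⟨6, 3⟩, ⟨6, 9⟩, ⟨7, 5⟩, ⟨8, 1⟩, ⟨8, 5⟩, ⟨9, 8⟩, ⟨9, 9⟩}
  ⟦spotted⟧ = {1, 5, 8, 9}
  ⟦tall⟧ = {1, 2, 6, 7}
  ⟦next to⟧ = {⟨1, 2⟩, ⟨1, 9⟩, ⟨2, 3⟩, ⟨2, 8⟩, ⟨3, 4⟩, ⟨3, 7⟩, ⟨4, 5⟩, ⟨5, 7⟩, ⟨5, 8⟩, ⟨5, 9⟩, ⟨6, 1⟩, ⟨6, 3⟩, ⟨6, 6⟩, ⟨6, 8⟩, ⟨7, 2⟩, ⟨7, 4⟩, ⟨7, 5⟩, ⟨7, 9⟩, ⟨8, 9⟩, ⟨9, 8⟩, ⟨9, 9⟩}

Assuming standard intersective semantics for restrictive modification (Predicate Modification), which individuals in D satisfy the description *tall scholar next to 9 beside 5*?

⟦next to 9⟧ = {x : ⟨x, 9⟩ ∈ ⟦next to⟧} = {1, 5, 7, 8, 9}
⟦beside 5⟧ = {x : ⟨x, 5⟩ ∈ ⟦beside⟧} = {1, 7, 8}
⟦scholar⟧ = {1, 2, 3, 4, 9}
… ∩ ⟦next to 9⟧ = {1, 2, 3, 4, 9} ∩ {1, 5, 7, 8, 9} = {1, 9}
… ∩ ⟦beside 5⟧ = {1, 9} ∩ {1, 7, 8} = {1}
… ∩ ⟦tall⟧ = {1} ∩ {1, 2, 6, 7} = {1}
So ⟦tall scholar next to 9 beside 5⟧ = {1}.

{1}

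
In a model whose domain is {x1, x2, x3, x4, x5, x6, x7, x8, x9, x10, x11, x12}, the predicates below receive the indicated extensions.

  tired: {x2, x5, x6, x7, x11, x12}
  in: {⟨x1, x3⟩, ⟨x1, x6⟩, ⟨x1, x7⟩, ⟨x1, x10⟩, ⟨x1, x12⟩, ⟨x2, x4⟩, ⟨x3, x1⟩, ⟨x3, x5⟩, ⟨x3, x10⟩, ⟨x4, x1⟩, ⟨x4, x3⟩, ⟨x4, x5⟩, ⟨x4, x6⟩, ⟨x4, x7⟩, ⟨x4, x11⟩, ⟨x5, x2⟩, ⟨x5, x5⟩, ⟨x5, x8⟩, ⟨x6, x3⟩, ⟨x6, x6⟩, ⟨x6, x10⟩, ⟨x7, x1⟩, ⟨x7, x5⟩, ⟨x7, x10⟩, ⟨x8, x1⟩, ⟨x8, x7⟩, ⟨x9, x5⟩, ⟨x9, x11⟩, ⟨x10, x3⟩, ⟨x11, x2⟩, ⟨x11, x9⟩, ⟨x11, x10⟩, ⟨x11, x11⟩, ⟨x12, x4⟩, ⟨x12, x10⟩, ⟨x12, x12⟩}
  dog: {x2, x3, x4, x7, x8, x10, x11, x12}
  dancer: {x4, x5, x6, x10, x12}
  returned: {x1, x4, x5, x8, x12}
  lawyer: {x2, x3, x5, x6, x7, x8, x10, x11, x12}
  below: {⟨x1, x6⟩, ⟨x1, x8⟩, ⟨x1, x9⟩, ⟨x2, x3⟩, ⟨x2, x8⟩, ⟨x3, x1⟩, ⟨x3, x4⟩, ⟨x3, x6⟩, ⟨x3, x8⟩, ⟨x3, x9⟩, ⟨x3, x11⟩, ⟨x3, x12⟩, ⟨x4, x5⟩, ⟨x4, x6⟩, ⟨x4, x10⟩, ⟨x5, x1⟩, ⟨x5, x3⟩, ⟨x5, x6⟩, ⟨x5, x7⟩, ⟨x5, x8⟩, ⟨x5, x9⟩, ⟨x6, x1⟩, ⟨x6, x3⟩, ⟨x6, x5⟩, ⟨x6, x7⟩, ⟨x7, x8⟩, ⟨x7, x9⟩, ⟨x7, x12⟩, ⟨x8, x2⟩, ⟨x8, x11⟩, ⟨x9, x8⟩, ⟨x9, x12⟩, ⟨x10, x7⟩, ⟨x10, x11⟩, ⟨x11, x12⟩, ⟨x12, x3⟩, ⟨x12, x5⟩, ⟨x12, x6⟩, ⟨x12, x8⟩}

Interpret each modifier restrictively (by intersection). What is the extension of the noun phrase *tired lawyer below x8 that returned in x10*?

⟦below x8⟧ = {x : ⟨x, x8⟩ ∈ ⟦below⟧} = {x1, x2, x3, x5, x7, x9, x12}
⟦that returned⟧ = ⟦returned⟧ = {x1, x4, x5, x8, x12}
⟦in x10⟧ = {x : ⟨x, x10⟩ ∈ ⟦in⟧} = {x1, x3, x6, x7, x11, x12}
⟦lawyer⟧ = {x2, x3, x5, x6, x7, x8, x10, x11, x12}
… ∩ ⟦below x8⟧ = {x2, x3, x5, x6, x7, x8, x10, x11, x12} ∩ {x1, x2, x3, x5, x7, x9, x12} = {x2, x3, x5, x7, x12}
… ∩ ⟦that returned⟧ = {x2, x3, x5, x7, x12} ∩ {x1, x4, x5, x8, x12} = {x5, x12}
… ∩ ⟦in x10⟧ = {x5, x12} ∩ {x1, x3, x6, x7, x11, x12} = {x12}
… ∩ ⟦tired⟧ = {x12} ∩ {x2, x5, x6, x7, x11, x12} = {x12}
So ⟦tired lawyer below x8 that returned in x10⟧ = {x12}.

{x12}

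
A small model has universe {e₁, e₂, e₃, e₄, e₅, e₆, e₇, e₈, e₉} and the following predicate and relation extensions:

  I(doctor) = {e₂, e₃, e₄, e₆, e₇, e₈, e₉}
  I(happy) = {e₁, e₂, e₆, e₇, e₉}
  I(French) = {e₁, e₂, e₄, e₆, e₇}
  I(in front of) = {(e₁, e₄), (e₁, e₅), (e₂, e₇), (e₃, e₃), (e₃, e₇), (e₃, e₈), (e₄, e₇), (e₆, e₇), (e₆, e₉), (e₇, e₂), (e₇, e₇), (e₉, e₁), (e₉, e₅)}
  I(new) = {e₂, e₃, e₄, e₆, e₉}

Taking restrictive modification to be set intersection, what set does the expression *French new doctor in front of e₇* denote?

⟦in front of e₇⟧ = {x : ⟨x, e₇⟩ ∈ ⟦in front of⟧} = {e₂, e₃, e₄, e₆, e₇}
⟦doctor⟧ = {e₂, e₃, e₄, e₆, e₇, e₈, e₉}
… ∩ ⟦in front of e₇⟧ = {e₂, e₃, e₄, e₆, e₇, e₈, e₉} ∩ {e₂, e₃, e₄, e₆, e₇} = {e₂, e₃, e₄, e₆, e₇}
… ∩ ⟦French⟧ = {e₂, e₃, e₄, e₆, e₇} ∩ {e₁, e₂, e₄, e₆, e₇} = {e₂, e₄, e₆, e₇}
… ∩ ⟦new⟧ = {e₂, e₄, e₆, e₇} ∩ {e₂, e₃, e₄, e₆, e₉} = {e₂, e₄, e₆}
So ⟦French new doctor in front of e₇⟧ = {e₂, e₄, e₆}.

{e₂, e₄, e₆}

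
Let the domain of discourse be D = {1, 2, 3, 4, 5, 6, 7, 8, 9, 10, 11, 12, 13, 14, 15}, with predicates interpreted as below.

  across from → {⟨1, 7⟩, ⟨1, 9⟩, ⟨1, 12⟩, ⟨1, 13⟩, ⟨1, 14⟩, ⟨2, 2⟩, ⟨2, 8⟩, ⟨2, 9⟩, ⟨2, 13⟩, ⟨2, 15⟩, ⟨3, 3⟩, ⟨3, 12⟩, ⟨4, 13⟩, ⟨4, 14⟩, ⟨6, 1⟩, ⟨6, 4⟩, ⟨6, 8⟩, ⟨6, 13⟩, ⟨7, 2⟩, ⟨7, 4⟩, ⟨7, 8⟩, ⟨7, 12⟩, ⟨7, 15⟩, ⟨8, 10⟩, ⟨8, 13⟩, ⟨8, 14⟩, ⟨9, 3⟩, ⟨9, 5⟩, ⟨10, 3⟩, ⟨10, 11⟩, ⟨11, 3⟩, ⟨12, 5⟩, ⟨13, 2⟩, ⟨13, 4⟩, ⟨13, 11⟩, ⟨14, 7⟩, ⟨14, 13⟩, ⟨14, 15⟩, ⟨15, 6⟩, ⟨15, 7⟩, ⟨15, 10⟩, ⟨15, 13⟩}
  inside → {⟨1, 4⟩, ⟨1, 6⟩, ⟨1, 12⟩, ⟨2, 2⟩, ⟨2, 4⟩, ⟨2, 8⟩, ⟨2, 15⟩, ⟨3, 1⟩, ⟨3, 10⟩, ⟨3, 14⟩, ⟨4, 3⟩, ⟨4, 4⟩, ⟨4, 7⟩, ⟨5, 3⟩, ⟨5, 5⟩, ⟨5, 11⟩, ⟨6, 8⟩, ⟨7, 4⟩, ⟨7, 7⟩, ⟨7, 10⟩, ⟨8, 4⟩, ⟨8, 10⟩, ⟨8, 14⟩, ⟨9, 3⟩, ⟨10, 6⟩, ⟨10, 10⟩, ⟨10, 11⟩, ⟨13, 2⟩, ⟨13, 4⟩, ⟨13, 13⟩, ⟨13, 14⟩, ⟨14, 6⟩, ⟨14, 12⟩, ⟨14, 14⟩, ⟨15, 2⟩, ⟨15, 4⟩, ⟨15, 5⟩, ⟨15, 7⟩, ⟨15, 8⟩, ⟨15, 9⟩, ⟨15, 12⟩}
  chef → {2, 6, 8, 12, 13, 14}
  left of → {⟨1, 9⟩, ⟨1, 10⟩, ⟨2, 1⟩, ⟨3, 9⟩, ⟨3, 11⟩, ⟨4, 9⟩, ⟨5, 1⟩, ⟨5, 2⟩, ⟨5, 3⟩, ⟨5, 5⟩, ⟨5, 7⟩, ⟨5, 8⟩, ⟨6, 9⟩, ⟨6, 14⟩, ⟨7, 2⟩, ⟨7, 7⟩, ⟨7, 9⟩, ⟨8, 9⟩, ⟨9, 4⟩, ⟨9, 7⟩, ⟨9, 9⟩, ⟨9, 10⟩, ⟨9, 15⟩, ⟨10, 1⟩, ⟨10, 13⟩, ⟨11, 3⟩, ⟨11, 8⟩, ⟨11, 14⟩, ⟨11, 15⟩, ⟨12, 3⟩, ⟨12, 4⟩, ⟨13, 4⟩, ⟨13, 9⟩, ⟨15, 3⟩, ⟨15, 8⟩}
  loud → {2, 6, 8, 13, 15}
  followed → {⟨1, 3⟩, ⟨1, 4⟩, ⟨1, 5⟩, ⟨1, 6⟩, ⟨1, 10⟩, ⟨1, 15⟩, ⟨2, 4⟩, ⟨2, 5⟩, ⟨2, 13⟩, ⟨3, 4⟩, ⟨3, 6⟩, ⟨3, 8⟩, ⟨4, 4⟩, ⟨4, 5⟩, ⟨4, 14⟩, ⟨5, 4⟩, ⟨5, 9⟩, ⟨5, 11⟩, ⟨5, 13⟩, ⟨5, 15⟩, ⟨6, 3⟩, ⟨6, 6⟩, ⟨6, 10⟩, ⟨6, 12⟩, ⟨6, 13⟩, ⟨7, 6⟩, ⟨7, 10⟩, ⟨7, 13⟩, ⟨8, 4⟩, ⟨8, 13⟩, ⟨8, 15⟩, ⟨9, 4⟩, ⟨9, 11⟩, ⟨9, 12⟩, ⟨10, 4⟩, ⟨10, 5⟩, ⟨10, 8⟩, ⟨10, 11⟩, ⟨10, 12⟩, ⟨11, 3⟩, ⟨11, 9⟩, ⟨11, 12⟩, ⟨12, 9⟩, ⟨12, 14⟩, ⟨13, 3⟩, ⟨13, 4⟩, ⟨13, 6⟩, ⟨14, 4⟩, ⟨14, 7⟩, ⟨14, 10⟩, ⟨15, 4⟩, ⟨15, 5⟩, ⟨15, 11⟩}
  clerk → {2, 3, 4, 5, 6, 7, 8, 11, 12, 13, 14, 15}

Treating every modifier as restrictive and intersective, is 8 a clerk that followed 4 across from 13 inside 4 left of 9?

⟦that followed 4⟧ = {x : ⟨x, 4⟩ ∈ ⟦followed⟧} = {1, 2, 3, 4, 5, 8, 9, 10, 13, 14, 15}
⟦across from 13⟧ = {x : ⟨x, 13⟩ ∈ ⟦across from⟧} = {1, 2, 4, 6, 8, 14, 15}
⟦inside 4⟧ = {x : ⟨x, 4⟩ ∈ ⟦inside⟧} = {1, 2, 4, 7, 8, 13, 15}
⟦left of 9⟧ = {x : ⟨x, 9⟩ ∈ ⟦left of⟧} = {1, 3, 4, 6, 7, 8, 9, 13}
⟦clerk⟧ = {2, 3, 4, 5, 6, 7, 8, 11, 12, 13, 14, 15}
… ∩ ⟦that followed 4⟧ = {2, 3, 4, 5, 6, 7, 8, 11, 12, 13, 14, 15} ∩ {1, 2, 3, 4, 5, 8, 9, 10, 13, 14, 15} = {2, 3, 4, 5, 8, 13, 14, 15}
… ∩ ⟦across from 13⟧ = {2, 3, 4, 5, 8, 13, 14, 15} ∩ {1, 2, 4, 6, 8, 14, 15} = {2, 4, 8, 14, 15}
… ∩ ⟦inside 4⟧ = {2, 4, 8, 14, 15} ∩ {1, 2, 4, 7, 8, 13, 15} = {2, 4, 8, 15}
… ∩ ⟦left of 9⟧ = {2, 4, 8, 15} ∩ {1, 3, 4, 6, 7, 8, 9, 13} = {4, 8}
⟦clerk that followed 4 across from 13 inside 4 left of 9⟧ = {4, 8}; 8 ∈ this set.

yes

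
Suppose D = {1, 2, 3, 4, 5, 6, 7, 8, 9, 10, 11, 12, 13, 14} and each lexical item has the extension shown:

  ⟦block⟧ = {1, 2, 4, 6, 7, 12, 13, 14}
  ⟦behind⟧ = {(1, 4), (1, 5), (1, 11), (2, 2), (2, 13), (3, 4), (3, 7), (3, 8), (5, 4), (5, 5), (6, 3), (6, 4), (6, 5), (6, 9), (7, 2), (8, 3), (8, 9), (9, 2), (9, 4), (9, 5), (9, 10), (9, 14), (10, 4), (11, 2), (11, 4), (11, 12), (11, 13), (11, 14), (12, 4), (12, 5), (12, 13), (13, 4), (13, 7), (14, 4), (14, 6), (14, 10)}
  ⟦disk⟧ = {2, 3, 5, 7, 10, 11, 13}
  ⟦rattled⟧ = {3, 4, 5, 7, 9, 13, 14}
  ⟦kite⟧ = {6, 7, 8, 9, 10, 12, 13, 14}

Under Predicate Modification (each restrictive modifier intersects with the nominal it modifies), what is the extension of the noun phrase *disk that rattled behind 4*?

⟦that rattled⟧ = ⟦rattled⟧ = {3, 4, 5, 7, 9, 13, 14}
⟦behind 4⟧ = {x : ⟨x, 4⟩ ∈ ⟦behind⟧} = {1, 3, 5, 6, 9, 10, 11, 12, 13, 14}
⟦disk⟧ = {2, 3, 5, 7, 10, 11, 13}
… ∩ ⟦that rattled⟧ = {2, 3, 5, 7, 10, 11, 13} ∩ {3, 4, 5, 7, 9, 13, 14} = {3, 5, 7, 13}
… ∩ ⟦behind 4⟧ = {3, 5, 7, 13} ∩ {1, 3, 5, 6, 9, 10, 11, 12, 13, 14} = {3, 5, 13}
So ⟦disk that rattled behind 4⟧ = {3, 5, 13}.

{3, 5, 13}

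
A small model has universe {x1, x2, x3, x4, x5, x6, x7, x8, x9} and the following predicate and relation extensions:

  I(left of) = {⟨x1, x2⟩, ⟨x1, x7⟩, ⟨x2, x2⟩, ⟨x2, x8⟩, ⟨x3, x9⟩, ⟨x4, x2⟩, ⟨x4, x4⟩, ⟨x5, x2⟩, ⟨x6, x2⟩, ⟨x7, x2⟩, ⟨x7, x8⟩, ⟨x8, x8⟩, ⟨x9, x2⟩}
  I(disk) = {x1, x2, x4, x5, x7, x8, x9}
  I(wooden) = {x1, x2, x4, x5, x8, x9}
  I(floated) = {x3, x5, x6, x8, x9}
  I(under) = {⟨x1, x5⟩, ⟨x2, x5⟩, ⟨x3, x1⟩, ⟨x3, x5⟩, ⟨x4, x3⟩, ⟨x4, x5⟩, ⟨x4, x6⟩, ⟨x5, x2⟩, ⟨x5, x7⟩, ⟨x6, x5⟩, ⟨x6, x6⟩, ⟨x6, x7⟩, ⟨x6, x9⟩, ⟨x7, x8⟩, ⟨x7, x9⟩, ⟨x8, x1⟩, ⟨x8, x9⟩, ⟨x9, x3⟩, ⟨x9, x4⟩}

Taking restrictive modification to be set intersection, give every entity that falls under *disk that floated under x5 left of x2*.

⟦that floated⟧ = ⟦floated⟧ = {x3, x5, x6, x8, x9}
⟦under x5⟧ = {x : ⟨x, x5⟩ ∈ ⟦under⟧} = {x1, x2, x3, x4, x6}
⟦left of x2⟧ = {x : ⟨x, x2⟩ ∈ ⟦left of⟧} = {x1, x2, x4, x5, x6, x7, x9}
⟦disk⟧ = {x1, x2, x4, x5, x7, x8, x9}
… ∩ ⟦that floated⟧ = {x1, x2, x4, x5, x7, x8, x9} ∩ {x3, x5, x6, x8, x9} = {x5, x8, x9}
… ∩ ⟦under x5⟧ = {x5, x8, x9} ∩ {x1, x2, x3, x4, x6} = ∅
… ∩ ⟦left of x2⟧ = ∅ ∩ {x1, x2, x4, x5, x6, x7, x9} = ∅
So ⟦disk that floated under x5 left of x2⟧ = ∅.

∅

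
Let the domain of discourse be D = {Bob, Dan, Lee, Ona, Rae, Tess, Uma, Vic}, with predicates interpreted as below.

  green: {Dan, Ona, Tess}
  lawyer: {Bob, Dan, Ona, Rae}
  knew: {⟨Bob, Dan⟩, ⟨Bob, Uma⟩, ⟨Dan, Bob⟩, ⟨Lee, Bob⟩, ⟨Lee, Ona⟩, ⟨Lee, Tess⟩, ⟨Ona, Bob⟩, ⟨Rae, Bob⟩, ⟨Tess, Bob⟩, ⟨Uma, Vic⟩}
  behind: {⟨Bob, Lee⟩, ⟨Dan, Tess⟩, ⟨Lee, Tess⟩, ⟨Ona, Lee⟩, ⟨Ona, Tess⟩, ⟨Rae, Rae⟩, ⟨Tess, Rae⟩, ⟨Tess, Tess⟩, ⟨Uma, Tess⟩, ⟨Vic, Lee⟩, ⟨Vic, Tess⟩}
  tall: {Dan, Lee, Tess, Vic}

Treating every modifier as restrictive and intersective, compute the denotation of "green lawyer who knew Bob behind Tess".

{Dan, Ona}

⟦who knew Bob⟧ = {x : ⟨x, Bob⟩ ∈ ⟦knew⟧} = {Dan, Lee, Ona, Rae, Tess}
⟦behind Tess⟧ = {x : ⟨x, Tess⟩ ∈ ⟦behind⟧} = {Dan, Lee, Ona, Tess, Uma, Vic}
⟦lawyer⟧ = {Bob, Dan, Ona, Rae}
… ∩ ⟦who knew Bob⟧ = {Bob, Dan, Ona, Rae} ∩ {Dan, Lee, Ona, Rae, Tess} = {Dan, Ona, Rae}
… ∩ ⟦behind Tess⟧ = {Dan, Ona, Rae} ∩ {Dan, Lee, Ona, Tess, Uma, Vic} = {Dan, Ona}
… ∩ ⟦green⟧ = {Dan, Ona} ∩ {Dan, Ona, Tess} = {Dan, Ona}
So ⟦green lawyer who knew Bob behind Tess⟧ = {Dan, Ona}.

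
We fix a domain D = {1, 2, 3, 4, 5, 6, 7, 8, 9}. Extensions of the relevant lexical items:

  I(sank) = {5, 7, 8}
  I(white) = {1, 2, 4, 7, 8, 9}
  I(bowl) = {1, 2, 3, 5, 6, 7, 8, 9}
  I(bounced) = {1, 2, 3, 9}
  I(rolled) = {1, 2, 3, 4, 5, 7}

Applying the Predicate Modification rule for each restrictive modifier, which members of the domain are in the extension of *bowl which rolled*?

⟦which rolled⟧ = ⟦rolled⟧ = {1, 2, 3, 4, 5, 7}
⟦bowl⟧ = {1, 2, 3, 5, 6, 7, 8, 9}
… ∩ ⟦which rolled⟧ = {1, 2, 3, 5, 6, 7, 8, 9} ∩ {1, 2, 3, 4, 5, 7} = {1, 2, 3, 5, 7}
So ⟦bowl which rolled⟧ = {1, 2, 3, 5, 7}.

{1, 2, 3, 5, 7}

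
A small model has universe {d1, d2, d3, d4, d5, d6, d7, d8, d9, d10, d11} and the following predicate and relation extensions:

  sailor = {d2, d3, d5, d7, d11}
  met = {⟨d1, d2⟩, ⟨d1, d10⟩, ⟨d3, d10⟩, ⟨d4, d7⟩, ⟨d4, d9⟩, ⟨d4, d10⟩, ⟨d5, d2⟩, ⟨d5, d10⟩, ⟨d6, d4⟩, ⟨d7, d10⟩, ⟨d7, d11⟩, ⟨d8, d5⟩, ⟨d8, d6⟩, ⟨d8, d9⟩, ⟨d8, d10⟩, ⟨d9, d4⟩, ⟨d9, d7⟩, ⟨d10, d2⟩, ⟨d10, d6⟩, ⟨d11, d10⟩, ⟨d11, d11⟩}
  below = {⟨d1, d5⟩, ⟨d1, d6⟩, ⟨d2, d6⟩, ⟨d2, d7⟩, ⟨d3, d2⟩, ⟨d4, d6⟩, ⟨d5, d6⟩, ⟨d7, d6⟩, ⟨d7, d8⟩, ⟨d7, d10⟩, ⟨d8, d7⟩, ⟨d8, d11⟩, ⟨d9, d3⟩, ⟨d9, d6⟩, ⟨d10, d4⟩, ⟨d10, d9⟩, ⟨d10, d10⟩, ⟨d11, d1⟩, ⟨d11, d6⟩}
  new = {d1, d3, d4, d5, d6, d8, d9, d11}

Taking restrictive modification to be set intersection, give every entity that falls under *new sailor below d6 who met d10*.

{d5, d11}

⟦below d6⟧ = {x : ⟨x, d6⟩ ∈ ⟦below⟧} = {d1, d2, d4, d5, d7, d9, d11}
⟦who met d10⟧ = {x : ⟨x, d10⟩ ∈ ⟦met⟧} = {d1, d3, d4, d5, d7, d8, d11}
⟦sailor⟧ = {d2, d3, d5, d7, d11}
… ∩ ⟦below d6⟧ = {d2, d3, d5, d7, d11} ∩ {d1, d2, d4, d5, d7, d9, d11} = {d2, d5, d7, d11}
… ∩ ⟦who met d10⟧ = {d2, d5, d7, d11} ∩ {d1, d3, d4, d5, d7, d8, d11} = {d5, d7, d11}
… ∩ ⟦new⟧ = {d5, d7, d11} ∩ {d1, d3, d4, d5, d6, d8, d9, d11} = {d5, d11}
So ⟦new sailor below d6 who met d10⟧ = {d5, d11}.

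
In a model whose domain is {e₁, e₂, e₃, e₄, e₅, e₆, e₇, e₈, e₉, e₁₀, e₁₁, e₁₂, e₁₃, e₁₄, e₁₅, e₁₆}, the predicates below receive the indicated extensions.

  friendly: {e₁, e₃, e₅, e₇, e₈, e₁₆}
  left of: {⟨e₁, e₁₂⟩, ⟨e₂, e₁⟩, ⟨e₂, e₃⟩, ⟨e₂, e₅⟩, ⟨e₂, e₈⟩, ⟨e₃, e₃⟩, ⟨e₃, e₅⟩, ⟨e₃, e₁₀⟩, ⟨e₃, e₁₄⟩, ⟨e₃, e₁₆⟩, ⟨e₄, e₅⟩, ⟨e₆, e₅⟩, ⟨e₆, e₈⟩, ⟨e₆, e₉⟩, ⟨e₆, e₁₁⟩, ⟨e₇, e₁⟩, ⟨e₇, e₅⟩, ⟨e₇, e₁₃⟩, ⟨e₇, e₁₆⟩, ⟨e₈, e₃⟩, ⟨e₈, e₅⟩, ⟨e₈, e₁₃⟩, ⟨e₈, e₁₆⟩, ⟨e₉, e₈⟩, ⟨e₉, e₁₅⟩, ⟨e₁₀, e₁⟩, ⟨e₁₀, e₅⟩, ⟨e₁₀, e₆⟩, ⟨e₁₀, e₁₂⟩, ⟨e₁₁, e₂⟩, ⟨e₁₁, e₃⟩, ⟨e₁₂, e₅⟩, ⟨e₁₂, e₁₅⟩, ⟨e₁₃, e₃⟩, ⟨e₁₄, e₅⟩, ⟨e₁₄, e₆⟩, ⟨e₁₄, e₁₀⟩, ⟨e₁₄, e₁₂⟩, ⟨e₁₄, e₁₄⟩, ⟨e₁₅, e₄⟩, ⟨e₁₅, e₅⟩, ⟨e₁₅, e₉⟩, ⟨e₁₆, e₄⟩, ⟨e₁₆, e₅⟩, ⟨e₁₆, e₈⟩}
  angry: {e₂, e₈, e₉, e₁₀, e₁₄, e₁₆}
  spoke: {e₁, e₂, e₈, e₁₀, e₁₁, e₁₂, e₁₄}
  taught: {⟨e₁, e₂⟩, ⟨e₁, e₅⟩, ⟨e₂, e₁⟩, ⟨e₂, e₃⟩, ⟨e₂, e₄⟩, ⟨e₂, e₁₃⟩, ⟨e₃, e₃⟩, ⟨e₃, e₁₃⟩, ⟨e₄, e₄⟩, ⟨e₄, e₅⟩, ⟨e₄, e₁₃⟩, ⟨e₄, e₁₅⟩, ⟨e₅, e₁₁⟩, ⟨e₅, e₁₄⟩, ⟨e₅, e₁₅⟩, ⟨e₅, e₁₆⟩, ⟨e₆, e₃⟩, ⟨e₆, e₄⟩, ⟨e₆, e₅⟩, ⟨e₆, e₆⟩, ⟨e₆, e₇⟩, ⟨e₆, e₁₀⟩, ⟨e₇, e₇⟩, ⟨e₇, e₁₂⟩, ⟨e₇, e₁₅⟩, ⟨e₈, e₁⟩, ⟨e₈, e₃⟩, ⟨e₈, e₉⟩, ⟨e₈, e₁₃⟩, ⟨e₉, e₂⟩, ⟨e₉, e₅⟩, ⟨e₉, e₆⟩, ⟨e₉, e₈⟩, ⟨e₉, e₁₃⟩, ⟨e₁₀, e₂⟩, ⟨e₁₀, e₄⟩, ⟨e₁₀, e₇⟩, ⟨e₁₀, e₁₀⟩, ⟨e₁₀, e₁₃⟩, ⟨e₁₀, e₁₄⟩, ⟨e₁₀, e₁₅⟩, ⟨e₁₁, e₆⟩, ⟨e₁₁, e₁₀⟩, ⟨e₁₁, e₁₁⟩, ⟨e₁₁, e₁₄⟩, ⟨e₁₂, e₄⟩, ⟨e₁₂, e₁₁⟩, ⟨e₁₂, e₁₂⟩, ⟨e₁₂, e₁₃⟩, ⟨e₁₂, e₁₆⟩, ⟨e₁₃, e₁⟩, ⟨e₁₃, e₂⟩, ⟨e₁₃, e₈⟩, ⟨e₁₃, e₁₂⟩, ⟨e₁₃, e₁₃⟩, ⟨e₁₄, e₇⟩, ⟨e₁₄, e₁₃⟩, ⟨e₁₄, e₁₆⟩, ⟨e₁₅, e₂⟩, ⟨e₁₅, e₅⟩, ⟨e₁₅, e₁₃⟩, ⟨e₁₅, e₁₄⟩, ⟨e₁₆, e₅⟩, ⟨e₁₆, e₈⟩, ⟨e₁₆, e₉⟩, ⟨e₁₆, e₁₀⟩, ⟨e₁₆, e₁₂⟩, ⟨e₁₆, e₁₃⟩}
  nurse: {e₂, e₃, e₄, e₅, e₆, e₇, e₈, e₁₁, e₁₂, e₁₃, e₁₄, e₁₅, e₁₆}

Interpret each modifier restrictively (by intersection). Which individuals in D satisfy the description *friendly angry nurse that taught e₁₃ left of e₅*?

{e₈, e₁₆}

⟦that taught e₁₃⟧ = {x : ⟨x, e₁₃⟩ ∈ ⟦taught⟧} = {e₂, e₃, e₄, e₈, e₉, e₁₀, e₁₂, e₁₃, e₁₄, e₁₅, e₁₆}
⟦left of e₅⟧ = {x : ⟨x, e₅⟩ ∈ ⟦left of⟧} = {e₂, e₃, e₄, e₆, e₇, e₈, e₁₀, e₁₂, e₁₄, e₁₅, e₁₆}
⟦nurse⟧ = {e₂, e₃, e₄, e₅, e₆, e₇, e₈, e₁₁, e₁₂, e₁₃, e₁₄, e₁₅, e₁₆}
… ∩ ⟦that taught e₁₃⟧ = {e₂, e₃, e₄, e₅, e₆, e₇, e₈, e₁₁, e₁₂, e₁₃, e₁₄, e₁₅, e₁₆} ∩ {e₂, e₃, e₄, e₈, e₉, e₁₀, e₁₂, e₁₃, e₁₄, e₁₅, e₁₆} = {e₂, e₃, e₄, e₈, e₁₂, e₁₃, e₁₄, e₁₅, e₁₆}
… ∩ ⟦left of e₅⟧ = {e₂, e₃, e₄, e₈, e₁₂, e₁₃, e₁₄, e₁₅, e₁₆} ∩ {e₂, e₃, e₄, e₆, e₇, e₈, e₁₀, e₁₂, e₁₄, e₁₅, e₁₆} = {e₂, e₃, e₄, e₈, e₁₂, e₁₄, e₁₅, e₁₆}
… ∩ ⟦friendly⟧ = {e₂, e₃, e₄, e₈, e₁₂, e₁₄, e₁₅, e₁₆} ∩ {e₁, e₃, e₅, e₇, e₈, e₁₆} = {e₃, e₈, e₁₆}
… ∩ ⟦angry⟧ = {e₃, e₈, e₁₆} ∩ {e₂, e₈, e₉, e₁₀, e₁₄, e₁₆} = {e₈, e₁₆}
So ⟦friendly angry nurse that taught e₁₃ left of e₅⟧ = {e₈, e₁₆}.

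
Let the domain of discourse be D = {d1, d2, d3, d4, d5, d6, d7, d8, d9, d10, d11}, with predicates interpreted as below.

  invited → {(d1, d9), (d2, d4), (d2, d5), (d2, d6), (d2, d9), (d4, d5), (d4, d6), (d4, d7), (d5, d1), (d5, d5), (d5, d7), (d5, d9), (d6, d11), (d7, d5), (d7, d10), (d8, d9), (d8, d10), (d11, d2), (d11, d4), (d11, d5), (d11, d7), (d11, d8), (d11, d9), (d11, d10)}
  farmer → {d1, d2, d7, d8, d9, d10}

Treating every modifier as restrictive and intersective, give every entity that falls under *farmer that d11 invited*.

{d2, d7, d8, d9, d10}

⟦that d11 invited⟧ = {x : ⟨d11, x⟩ ∈ ⟦invited⟧} = {d2, d4, d5, d7, d8, d9, d10}
⟦farmer⟧ = {d1, d2, d7, d8, d9, d10}
… ∩ ⟦that d11 invited⟧ = {d1, d2, d7, d8, d9, d10} ∩ {d2, d4, d5, d7, d8, d9, d10} = {d2, d7, d8, d9, d10}
So ⟦farmer that d11 invited⟧ = {d2, d7, d8, d9, d10}.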